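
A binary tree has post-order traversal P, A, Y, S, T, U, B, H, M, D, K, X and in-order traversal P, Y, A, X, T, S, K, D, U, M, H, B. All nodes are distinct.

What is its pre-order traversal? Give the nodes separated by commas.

The last element of post-order is the root; it splits in-order into left and right subtrees.
Root X: left subtree has 3 nodes {P, Y, A}, right has 8 {T, S, K, D, U, M, H, B}.
  Root Y: left subtree has 1 node {P}, right has 1 {A}.
  Root K: left subtree has 2 nodes {T, S}, right has 5 {D, U, M, H, B}.
    Root T: left subtree has 0 nodes { }, right has 1 {S}.
    Root D: left subtree has 0 nodes { }, right has 4 {U, M, H, B}.
      Root M: left subtree has 1 node {U}, right has 2 {H, B}.
        Root H: left subtree has 0 nodes { }, right has 1 {B}.

X, Y, P, A, K, T, S, D, M, U, H, B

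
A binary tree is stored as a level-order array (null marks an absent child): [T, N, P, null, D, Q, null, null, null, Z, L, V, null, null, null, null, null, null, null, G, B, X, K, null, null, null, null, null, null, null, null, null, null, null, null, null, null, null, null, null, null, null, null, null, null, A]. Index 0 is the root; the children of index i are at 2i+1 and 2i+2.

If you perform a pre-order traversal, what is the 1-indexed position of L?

Pre-order visits the node, then its left subtree, then its right subtree.
Visit T.
At T: go left to N.
  Visit N.
  At N: no left child.
  At N: go right to D.
    Visit D.
    At D: go left to Z.
      Visit Z.
      At Z: go left to G.
        G is a leaf — visit G.
      At Z: go right to B.
        B is a leaf — visit B.
    At D: go right to L.
      Visit L.
      At L: go left to X.
        X is a leaf — visit X.
      At L: go right to K.
        Visit K.
        At K: go left to A.
          A is a leaf — visit A.
        At K: no right child.
At T: go right to P.
  Visit P.
  At P: go left to Q.
    Visit Q.
    At Q: go left to V.
      V is a leaf — visit V.
    At Q: no right child.
  At P: no right child.
Full pre-order sequence: T, N, D, Z, G, B, L, X, K, A, P, Q, V.

7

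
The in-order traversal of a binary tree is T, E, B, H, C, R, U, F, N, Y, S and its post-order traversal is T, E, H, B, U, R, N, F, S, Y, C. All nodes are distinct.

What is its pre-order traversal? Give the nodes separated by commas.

The last element of post-order is the root; it splits in-order into left and right subtrees.
Root C: left subtree has 4 nodes {T, E, B, H}, right has 6 {R, U, F, N, Y, S}.
  Root B: left subtree has 2 nodes {T, E}, right has 1 {H}.
    Root E: left subtree has 1 node {T}, right has 0 { }.
  Root Y: left subtree has 4 nodes {R, U, F, N}, right has 1 {S}.
    Root F: left subtree has 2 nodes {R, U}, right has 1 {N}.
      Root R: left subtree has 0 nodes { }, right has 1 {U}.

C, B, E, T, H, Y, F, R, U, N, S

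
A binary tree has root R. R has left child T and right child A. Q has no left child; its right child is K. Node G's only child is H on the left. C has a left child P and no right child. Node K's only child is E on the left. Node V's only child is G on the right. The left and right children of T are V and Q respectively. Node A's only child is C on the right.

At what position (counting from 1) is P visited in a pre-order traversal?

Pre-order visits the node, then its left subtree, then its right subtree.
Visit R.
At R: go left to T.
  Visit T.
  At T: go left to V.
    Visit V.
    At V: no left child.
    At V: go right to G.
      Visit G.
      At G: go left to H.
        H is a leaf — visit H.
      At G: no right child.
  At T: go right to Q.
    Visit Q.
    At Q: no left child.
    At Q: go right to K.
      Visit K.
      At K: go left to E.
        E is a leaf — visit E.
      At K: no right child.
At R: go right to A.
  Visit A.
  At A: no left child.
  At A: go right to C.
    Visit C.
    At C: go left to P.
      P is a leaf — visit P.
    At C: no right child.
Full pre-order sequence: R, T, V, G, H, Q, K, E, A, C, P.

11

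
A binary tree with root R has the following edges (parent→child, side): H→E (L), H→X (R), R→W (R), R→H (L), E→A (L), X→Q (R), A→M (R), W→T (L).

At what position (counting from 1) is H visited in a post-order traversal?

Post-order visits the left subtree, then the right subtree, then the node.
At R: go left to H.
  At H: go left to E.
    At E: go left to A.
      At A: no left child.
      At A: go right to M.
        M is a leaf — visit M.
      Visit A.
    At E: no right child.
    Visit E.
  At H: go right to X.
    At X: no left child.
    At X: go right to Q.
      Q is a leaf — visit Q.
    Visit X.
  Visit H.
At R: go right to W.
  At W: go left to T.
    T is a leaf — visit T.
  At W: no right child.
  Visit W.
Visit R.
Full post-order sequence: M, A, E, Q, X, H, T, W, R.

6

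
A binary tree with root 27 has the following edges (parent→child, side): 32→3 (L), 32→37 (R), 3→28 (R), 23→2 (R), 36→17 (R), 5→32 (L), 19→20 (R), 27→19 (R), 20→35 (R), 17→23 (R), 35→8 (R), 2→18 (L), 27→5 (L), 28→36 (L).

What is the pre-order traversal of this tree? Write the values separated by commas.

Pre-order visits the node, then its left subtree, then its right subtree.
Visit 27.
At 27: go left to 5.
  Visit 5.
  At 5: go left to 32.
    Visit 32.
    At 32: go left to 3.
      Visit 3.
      At 3: no left child.
      At 3: go right to 28.
        Visit 28.
        At 28: go left to 36.
          Visit 36.
          At 36: no left child.
          At 36: go right to 17.
            Visit 17.
            At 17: no left child.
            At 17: go right to 23.
              Visit 23.
              At 23: no left child.
              At 23: go right to 2.
                Visit 2.
                At 2: go left to 18.
                  18 is a leaf — visit 18.
                At 2: no right child.
        At 28: no right child.
    At 32: go right to 37.
      37 is a leaf — visit 37.
  At 5: no right child.
At 27: go right to 19.
  Visit 19.
  At 19: no left child.
  At 19: go right to 20.
    Visit 20.
    At 20: no left child.
    At 20: go right to 35.
      Visit 35.
      At 35: no left child.
      At 35: go right to 8.
        8 is a leaf — visit 8.

27, 5, 32, 3, 28, 36, 17, 23, 2, 18, 37, 19, 20, 35, 8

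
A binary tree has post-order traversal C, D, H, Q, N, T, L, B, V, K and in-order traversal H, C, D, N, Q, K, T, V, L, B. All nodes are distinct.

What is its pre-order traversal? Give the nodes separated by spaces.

K N H D C Q V T B L

The last element of post-order is the root; it splits in-order into left and right subtrees.
Root K: left subtree has 5 nodes {H, C, D, N, Q}, right has 4 {T, V, L, B}.
  Root N: left subtree has 3 nodes {H, C, D}, right has 1 {Q}.
    Root H: left subtree has 0 nodes { }, right has 2 {C, D}.
      Root D: left subtree has 1 node {C}, right has 0 { }.
  Root V: left subtree has 1 node {T}, right has 2 {L, B}.
    Root B: left subtree has 1 node {L}, right has 0 { }.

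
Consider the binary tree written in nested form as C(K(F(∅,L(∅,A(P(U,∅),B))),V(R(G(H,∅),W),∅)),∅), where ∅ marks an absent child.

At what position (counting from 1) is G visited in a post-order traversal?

8

Post-order visits the left subtree, then the right subtree, then the node.
At C: go left to K.
  At K: go left to F.
    At F: no left child.
    At F: go right to L.
      At L: no left child.
      At L: go right to A.
        At A: go left to P.
          At P: go left to U.
            U is a leaf — visit U.
          At P: no right child.
          Visit P.
        At A: go right to B.
          B is a leaf — visit B.
        Visit A.
      Visit L.
    Visit F.
  At K: go right to V.
    At V: go left to R.
      At R: go left to G.
        At G: go left to H.
          H is a leaf — visit H.
        At G: no right child.
        Visit G.
      At R: go right to W.
        W is a leaf — visit W.
      Visit R.
    At V: no right child.
    Visit V.
  Visit K.
At C: no right child.
Visit C.
Full post-order sequence: U, P, B, A, L, F, H, G, W, R, V, K, C.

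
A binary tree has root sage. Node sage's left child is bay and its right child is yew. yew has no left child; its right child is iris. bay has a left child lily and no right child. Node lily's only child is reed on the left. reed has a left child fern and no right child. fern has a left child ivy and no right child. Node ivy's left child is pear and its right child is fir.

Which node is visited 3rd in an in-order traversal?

fir

In-order visits the left subtree, then the node, then the right subtree.
At sage: go left to bay.
  At bay: go left to lily.
    At lily: go left to reed.
      At reed: go left to fern.
        At fern: go left to ivy.
          At ivy: go left to pear.
            pear is a leaf — visit pear.
          Visit ivy.
          At ivy: go right to fir.
            fir is a leaf — visit fir.
        Visit fern.
        At fern: no right child.
      Visit reed.
      At reed: no right child.
    Visit lily.
    At lily: no right child.
  Visit bay.
  At bay: no right child.
Visit sage.
At sage: go right to yew.
  At yew: no left child.
  Visit yew.
  At yew: go right to iris.
    iris is a leaf — visit iris.
Full in-order sequence: pear, ivy, fir, fern, reed, lily, bay, sage, yew, iris.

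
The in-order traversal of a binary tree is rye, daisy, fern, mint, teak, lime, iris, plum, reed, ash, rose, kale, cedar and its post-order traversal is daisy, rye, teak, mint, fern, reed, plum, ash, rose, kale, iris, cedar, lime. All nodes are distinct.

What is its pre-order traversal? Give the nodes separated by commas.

The last element of post-order is the root; it splits in-order into left and right subtrees.
Root lime: left subtree has 5 nodes {rye, daisy, fern, mint, teak}, right has 7 {iris, plum, reed, ash, rose, kale, cedar}.
  Root fern: left subtree has 2 nodes {rye, daisy}, right has 2 {mint, teak}.
    Root rye: left subtree has 0 nodes { }, right has 1 {daisy}.
    Root mint: left subtree has 0 nodes { }, right has 1 {teak}.
  Root cedar: left subtree has 6 nodes {iris, plum, reed, ash, rose, kale}, right has 0 { }.
    Root iris: left subtree has 0 nodes { }, right has 5 {plum, reed, ash, rose, kale}.
      Root kale: left subtree has 4 nodes {plum, reed, ash, rose}, right has 0 { }.
        Root rose: left subtree has 3 nodes {plum, reed, ash}, right has 0 { }.
          Root ash: left subtree has 2 nodes {plum, reed}, right has 0 { }.
            Root plum: left subtree has 0 nodes { }, right has 1 {reed}.

lime, fern, rye, daisy, mint, teak, cedar, iris, kale, rose, ash, plum, reed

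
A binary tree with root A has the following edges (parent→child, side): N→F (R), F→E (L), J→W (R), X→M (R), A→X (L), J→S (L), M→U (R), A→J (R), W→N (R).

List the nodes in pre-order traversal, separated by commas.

A, X, M, U, J, S, W, N, F, E

Pre-order visits the node, then its left subtree, then its right subtree.
Visit A.
At A: go left to X.
  Visit X.
  At X: no left child.
  At X: go right to M.
    Visit M.
    At M: no left child.
    At M: go right to U.
      U is a leaf — visit U.
At A: go right to J.
  Visit J.
  At J: go left to S.
    S is a leaf — visit S.
  At J: go right to W.
    Visit W.
    At W: no left child.
    At W: go right to N.
      Visit N.
      At N: no left child.
      At N: go right to F.
        Visit F.
        At F: go left to E.
          E is a leaf — visit E.
        At F: no right child.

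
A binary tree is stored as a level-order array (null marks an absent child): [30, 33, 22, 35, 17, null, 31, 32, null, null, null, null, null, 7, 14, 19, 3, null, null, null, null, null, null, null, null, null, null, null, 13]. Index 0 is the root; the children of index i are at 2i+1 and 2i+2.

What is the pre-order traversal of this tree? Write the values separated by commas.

Pre-order visits the node, then its left subtree, then its right subtree.
Visit 30.
At 30: go left to 33.
  Visit 33.
  At 33: go left to 35.
    Visit 35.
    At 35: go left to 32.
      Visit 32.
      At 32: go left to 19.
        19 is a leaf — visit 19.
      At 32: go right to 3.
        3 is a leaf — visit 3.
    At 35: no right child.
  At 33: go right to 17.
    17 is a leaf — visit 17.
At 30: go right to 22.
  Visit 22.
  At 22: no left child.
  At 22: go right to 31.
    Visit 31.
    At 31: go left to 7.
      Visit 7.
      At 7: no left child.
      At 7: go right to 13.
        13 is a leaf — visit 13.
    At 31: go right to 14.
      14 is a leaf — visit 14.

30, 33, 35, 32, 19, 3, 17, 22, 31, 7, 13, 14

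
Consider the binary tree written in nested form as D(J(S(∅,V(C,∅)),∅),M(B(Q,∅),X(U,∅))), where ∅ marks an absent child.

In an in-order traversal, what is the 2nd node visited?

In-order visits the left subtree, then the node, then the right subtree.
At D: go left to J.
  At J: go left to S.
    At S: no left child.
    Visit S.
    At S: go right to V.
      At V: go left to C.
        C is a leaf — visit C.
      Visit V.
      At V: no right child.
  Visit J.
  At J: no right child.
Visit D.
At D: go right to M.
  At M: go left to B.
    At B: go left to Q.
      Q is a leaf — visit Q.
    Visit B.
    At B: no right child.
  Visit M.
  At M: go right to X.
    At X: go left to U.
      U is a leaf — visit U.
    Visit X.
    At X: no right child.
Full in-order sequence: S, C, V, J, D, Q, B, M, U, X.

C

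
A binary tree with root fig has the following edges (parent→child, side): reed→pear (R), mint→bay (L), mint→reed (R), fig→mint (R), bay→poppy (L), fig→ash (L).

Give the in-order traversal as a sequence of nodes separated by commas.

ash, fig, poppy, bay, mint, reed, pear

In-order visits the left subtree, then the node, then the right subtree.
At fig: go left to ash.
  ash is a leaf — visit ash.
Visit fig.
At fig: go right to mint.
  At mint: go left to bay.
    At bay: go left to poppy.
      poppy is a leaf — visit poppy.
    Visit bay.
    At bay: no right child.
  Visit mint.
  At mint: go right to reed.
    At reed: no left child.
    Visit reed.
    At reed: go right to pear.
      pear is a leaf — visit pear.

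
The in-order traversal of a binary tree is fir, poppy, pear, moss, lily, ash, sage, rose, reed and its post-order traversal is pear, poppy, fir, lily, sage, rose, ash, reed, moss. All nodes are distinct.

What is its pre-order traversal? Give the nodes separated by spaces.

moss fir poppy pear reed ash lily rose sage

The last element of post-order is the root; it splits in-order into left and right subtrees.
Root moss: left subtree has 3 nodes {fir, poppy, pear}, right has 5 {lily, ash, sage, rose, reed}.
  Root fir: left subtree has 0 nodes { }, right has 2 {poppy, pear}.
    Root poppy: left subtree has 0 nodes { }, right has 1 {pear}.
  Root reed: left subtree has 4 nodes {lily, ash, sage, rose}, right has 0 { }.
    Root ash: left subtree has 1 node {lily}, right has 2 {sage, rose}.
      Root rose: left subtree has 1 node {sage}, right has 0 { }.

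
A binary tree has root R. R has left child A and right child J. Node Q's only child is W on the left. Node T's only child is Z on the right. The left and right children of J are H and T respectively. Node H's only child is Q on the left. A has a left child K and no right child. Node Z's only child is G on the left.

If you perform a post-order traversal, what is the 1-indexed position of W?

3

Post-order visits the left subtree, then the right subtree, then the node.
At R: go left to A.
  At A: go left to K.
    K is a leaf — visit K.
  At A: no right child.
  Visit A.
At R: go right to J.
  At J: go left to H.
    At H: go left to Q.
      At Q: go left to W.
        W is a leaf — visit W.
      At Q: no right child.
      Visit Q.
    At H: no right child.
    Visit H.
  At J: go right to T.
    At T: no left child.
    At T: go right to Z.
      At Z: go left to G.
        G is a leaf — visit G.
      At Z: no right child.
      Visit Z.
    Visit T.
  Visit J.
Visit R.
Full post-order sequence: K, A, W, Q, H, G, Z, T, J, R.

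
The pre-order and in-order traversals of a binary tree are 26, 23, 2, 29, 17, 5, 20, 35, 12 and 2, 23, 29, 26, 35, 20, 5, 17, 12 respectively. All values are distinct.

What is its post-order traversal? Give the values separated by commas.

The first element of pre-order is the root; it splits in-order into left and right subtrees.
Root 26: left subtree has 3 nodes {2, 23, 29}, right has 5 {35, 20, 5, 17, 12}.
  Root 23: left subtree has 1 node {2}, right has 1 {29}.
  Root 17: left subtree has 3 nodes {35, 20, 5}, right has 1 {12}.
    Root 5: left subtree has 2 nodes {35, 20}, right has 0 { }.
      Root 20: left subtree has 1 node {35}, right has 0 { }.

2, 29, 23, 35, 20, 5, 12, 17, 26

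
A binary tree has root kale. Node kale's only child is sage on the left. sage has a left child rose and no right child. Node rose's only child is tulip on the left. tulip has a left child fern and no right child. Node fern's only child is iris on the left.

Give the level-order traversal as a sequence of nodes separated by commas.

kale, sage, rose, tulip, fern, iris

Level-order visits nodes level by level from the root, left to right within each level.
Level 0: kale
Level 1: sage
Level 2: rose
Level 3: tulip
Level 4: fern
Level 5: iris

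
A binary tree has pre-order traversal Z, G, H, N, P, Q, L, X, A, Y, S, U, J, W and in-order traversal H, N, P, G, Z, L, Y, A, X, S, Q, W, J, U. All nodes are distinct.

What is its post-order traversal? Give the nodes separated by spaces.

The first element of pre-order is the root; it splits in-order into left and right subtrees.
Root Z: left subtree has 4 nodes {H, N, P, G}, right has 9 {L, Y, A, X, S, Q, W, J, U}.
  Root G: left subtree has 3 nodes {H, N, P}, right has 0 { }.
    Root H: left subtree has 0 nodes { }, right has 2 {N, P}.
      Root N: left subtree has 0 nodes { }, right has 1 {P}.
  Root Q: left subtree has 5 nodes {L, Y, A, X, S}, right has 3 {W, J, U}.
    Root L: left subtree has 0 nodes { }, right has 4 {Y, A, X, S}.
      Root X: left subtree has 2 nodes {Y, A}, right has 1 {S}.
        Root A: left subtree has 1 node {Y}, right has 0 { }.
    Root U: left subtree has 2 nodes {W, J}, right has 0 { }.
      Root J: left subtree has 1 node {W}, right has 0 { }.

P N H G Y A S X L W J U Q Z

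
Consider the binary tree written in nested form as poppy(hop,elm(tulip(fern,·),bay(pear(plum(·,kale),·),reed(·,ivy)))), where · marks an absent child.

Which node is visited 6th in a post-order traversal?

pear

Post-order visits the left subtree, then the right subtree, then the node.
At poppy: go left to hop.
  hop is a leaf — visit hop.
At poppy: go right to elm.
  At elm: go left to tulip.
    At tulip: go left to fern.
      fern is a leaf — visit fern.
    At tulip: no right child.
    Visit tulip.
  At elm: go right to bay.
    At bay: go left to pear.
      At pear: go left to plum.
        At plum: no left child.
        At plum: go right to kale.
          kale is a leaf — visit kale.
        Visit plum.
      At pear: no right child.
      Visit pear.
    At bay: go right to reed.
      At reed: no left child.
      At reed: go right to ivy.
        ivy is a leaf — visit ivy.
      Visit reed.
    Visit bay.
  Visit elm.
Visit poppy.
Full post-order sequence: hop, fern, tulip, kale, plum, pear, ivy, reed, bay, elm, poppy.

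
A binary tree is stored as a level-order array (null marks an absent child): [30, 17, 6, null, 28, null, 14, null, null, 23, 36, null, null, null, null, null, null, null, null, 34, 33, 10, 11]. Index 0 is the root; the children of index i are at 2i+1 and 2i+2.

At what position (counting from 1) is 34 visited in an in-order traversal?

In-order visits the left subtree, then the node, then the right subtree.
At 30: go left to 17.
  At 17: no left child.
  Visit 17.
  At 17: go right to 28.
    At 28: go left to 23.
      At 23: go left to 34.
        34 is a leaf — visit 34.
      Visit 23.
      At 23: go right to 33.
        33 is a leaf — visit 33.
    Visit 28.
    At 28: go right to 36.
      At 36: go left to 10.
        10 is a leaf — visit 10.
      Visit 36.
      At 36: go right to 11.
        11 is a leaf — visit 11.
Visit 30.
At 30: go right to 6.
  At 6: no left child.
  Visit 6.
  At 6: go right to 14.
    14 is a leaf — visit 14.
Full in-order sequence: 17, 34, 23, 33, 28, 10, 36, 11, 30, 6, 14.

2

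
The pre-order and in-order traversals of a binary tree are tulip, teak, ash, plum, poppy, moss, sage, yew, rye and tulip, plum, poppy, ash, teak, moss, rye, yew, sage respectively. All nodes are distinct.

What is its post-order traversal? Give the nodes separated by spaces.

The first element of pre-order is the root; it splits in-order into left and right subtrees.
Root tulip: left subtree has 0 nodes { }, right has 8 {plum, poppy, ash, teak, moss, rye, yew, sage}.
  Root teak: left subtree has 3 nodes {plum, poppy, ash}, right has 4 {moss, rye, yew, sage}.
    Root ash: left subtree has 2 nodes {plum, poppy}, right has 0 { }.
      Root plum: left subtree has 0 nodes { }, right has 1 {poppy}.
    Root moss: left subtree has 0 nodes { }, right has 3 {rye, yew, sage}.
      Root sage: left subtree has 2 nodes {rye, yew}, right has 0 { }.
        Root yew: left subtree has 1 node {rye}, right has 0 { }.

poppy plum ash rye yew sage moss teak tulip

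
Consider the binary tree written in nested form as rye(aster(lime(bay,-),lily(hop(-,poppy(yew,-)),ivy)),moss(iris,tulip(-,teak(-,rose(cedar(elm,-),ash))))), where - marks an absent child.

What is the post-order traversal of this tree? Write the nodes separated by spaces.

bay lime yew poppy hop ivy lily aster iris elm cedar ash rose teak tulip moss rye

Post-order visits the left subtree, then the right subtree, then the node.
At rye: go left to aster.
  At aster: go left to lime.
    At lime: go left to bay.
      bay is a leaf — visit bay.
    At lime: no right child.
    Visit lime.
  At aster: go right to lily.
    At lily: go left to hop.
      At hop: no left child.
      At hop: go right to poppy.
        At poppy: go left to yew.
          yew is a leaf — visit yew.
        At poppy: no right child.
        Visit poppy.
      Visit hop.
    At lily: go right to ivy.
      ivy is a leaf — visit ivy.
    Visit lily.
  Visit aster.
At rye: go right to moss.
  At moss: go left to iris.
    iris is a leaf — visit iris.
  At moss: go right to tulip.
    At tulip: no left child.
    At tulip: go right to teak.
      At teak: no left child.
      At teak: go right to rose.
        At rose: go left to cedar.
          At cedar: go left to elm.
            elm is a leaf — visit elm.
          At cedar: no right child.
          Visit cedar.
        At rose: go right to ash.
          ash is a leaf — visit ash.
        Visit rose.
      Visit teak.
    Visit tulip.
  Visit moss.
Visit rye.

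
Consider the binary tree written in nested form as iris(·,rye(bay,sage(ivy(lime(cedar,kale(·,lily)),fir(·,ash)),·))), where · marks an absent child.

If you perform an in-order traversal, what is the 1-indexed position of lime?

In-order visits the left subtree, then the node, then the right subtree.
At iris: no left child.
Visit iris.
At iris: go right to rye.
  At rye: go left to bay.
    bay is a leaf — visit bay.
  Visit rye.
  At rye: go right to sage.
    At sage: go left to ivy.
      At ivy: go left to lime.
        At lime: go left to cedar.
          cedar is a leaf — visit cedar.
        Visit lime.
        At lime: go right to kale.
          At kale: no left child.
          Visit kale.
          At kale: go right to lily.
            lily is a leaf — visit lily.
      Visit ivy.
      At ivy: go right to fir.
        At fir: no left child.
        Visit fir.
        At fir: go right to ash.
          ash is a leaf — visit ash.
    Visit sage.
    At sage: no right child.
Full in-order sequence: iris, bay, rye, cedar, lime, kale, lily, ivy, fir, ash, sage.

5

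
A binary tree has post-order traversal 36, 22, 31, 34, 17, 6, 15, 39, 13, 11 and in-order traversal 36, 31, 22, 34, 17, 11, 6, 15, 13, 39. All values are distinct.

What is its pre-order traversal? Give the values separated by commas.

The last element of post-order is the root; it splits in-order into left and right subtrees.
Root 11: left subtree has 5 nodes {36, 31, 22, 34, 17}, right has 4 {6, 15, 13, 39}.
  Root 17: left subtree has 4 nodes {36, 31, 22, 34}, right has 0 { }.
    Root 34: left subtree has 3 nodes {36, 31, 22}, right has 0 { }.
      Root 31: left subtree has 1 node {36}, right has 1 {22}.
  Root 13: left subtree has 2 nodes {6, 15}, right has 1 {39}.
    Root 15: left subtree has 1 node {6}, right has 0 { }.

11, 17, 34, 31, 36, 22, 13, 15, 6, 39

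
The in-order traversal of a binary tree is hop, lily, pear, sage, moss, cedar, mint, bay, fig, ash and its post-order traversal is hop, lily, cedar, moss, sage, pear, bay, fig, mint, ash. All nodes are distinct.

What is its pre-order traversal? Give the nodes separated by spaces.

The last element of post-order is the root; it splits in-order into left and right subtrees.
Root ash: left subtree has 9 nodes {hop, lily, pear, sage, moss, cedar, mint, bay, fig}, right has 0 { }.
  Root mint: left subtree has 6 nodes {hop, lily, pear, sage, moss, cedar}, right has 2 {bay, fig}.
    Root pear: left subtree has 2 nodes {hop, lily}, right has 3 {sage, moss, cedar}.
      Root lily: left subtree has 1 node {hop}, right has 0 { }.
      Root sage: left subtree has 0 nodes { }, right has 2 {moss, cedar}.
        Root moss: left subtree has 0 nodes { }, right has 1 {cedar}.
    Root fig: left subtree has 1 node {bay}, right has 0 { }.

ash mint pear lily hop sage moss cedar fig bay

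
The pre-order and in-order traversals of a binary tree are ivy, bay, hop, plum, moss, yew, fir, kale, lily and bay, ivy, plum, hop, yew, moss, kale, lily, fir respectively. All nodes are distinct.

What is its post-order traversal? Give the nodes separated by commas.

The first element of pre-order is the root; it splits in-order into left and right subtrees.
Root ivy: left subtree has 1 node {bay}, right has 7 {plum, hop, yew, moss, kale, lily, fir}.
  Root hop: left subtree has 1 node {plum}, right has 5 {yew, moss, kale, lily, fir}.
    Root moss: left subtree has 1 node {yew}, right has 3 {kale, lily, fir}.
      Root fir: left subtree has 2 nodes {kale, lily}, right has 0 { }.
        Root kale: left subtree has 0 nodes { }, right has 1 {lily}.

bay, plum, yew, lily, kale, fir, moss, hop, ivy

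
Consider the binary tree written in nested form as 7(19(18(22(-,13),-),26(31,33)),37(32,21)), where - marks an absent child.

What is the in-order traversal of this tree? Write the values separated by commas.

22, 13, 18, 19, 31, 26, 33, 7, 32, 37, 21

In-order visits the left subtree, then the node, then the right subtree.
At 7: go left to 19.
  At 19: go left to 18.
    At 18: go left to 22.
      At 22: no left child.
      Visit 22.
      At 22: go right to 13.
        13 is a leaf — visit 13.
    Visit 18.
    At 18: no right child.
  Visit 19.
  At 19: go right to 26.
    At 26: go left to 31.
      31 is a leaf — visit 31.
    Visit 26.
    At 26: go right to 33.
      33 is a leaf — visit 33.
Visit 7.
At 7: go right to 37.
  At 37: go left to 32.
    32 is a leaf — visit 32.
  Visit 37.
  At 37: go right to 21.
    21 is a leaf — visit 21.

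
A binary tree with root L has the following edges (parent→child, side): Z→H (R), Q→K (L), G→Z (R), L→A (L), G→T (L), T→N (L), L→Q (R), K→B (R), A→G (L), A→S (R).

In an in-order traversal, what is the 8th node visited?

L

In-order visits the left subtree, then the node, then the right subtree.
At L: go left to A.
  At A: go left to G.
    At G: go left to T.
      At T: go left to N.
        N is a leaf — visit N.
      Visit T.
      At T: no right child.
    Visit G.
    At G: go right to Z.
      At Z: no left child.
      Visit Z.
      At Z: go right to H.
        H is a leaf — visit H.
  Visit A.
  At A: go right to S.
    S is a leaf — visit S.
Visit L.
At L: go right to Q.
  At Q: go left to K.
    At K: no left child.
    Visit K.
    At K: go right to B.
      B is a leaf — visit B.
  Visit Q.
  At Q: no right child.
Full in-order sequence: N, T, G, Z, H, A, S, L, K, B, Q.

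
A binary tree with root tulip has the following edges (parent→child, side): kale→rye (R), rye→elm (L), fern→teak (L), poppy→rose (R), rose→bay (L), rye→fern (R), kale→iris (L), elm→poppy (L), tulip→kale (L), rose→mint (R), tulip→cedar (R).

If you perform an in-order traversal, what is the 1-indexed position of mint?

In-order visits the left subtree, then the node, then the right subtree.
At tulip: go left to kale.
  At kale: go left to iris.
    iris is a leaf — visit iris.
  Visit kale.
  At kale: go right to rye.
    At rye: go left to elm.
      At elm: go left to poppy.
        At poppy: no left child.
        Visit poppy.
        At poppy: go right to rose.
          At rose: go left to bay.
            bay is a leaf — visit bay.
          Visit rose.
          At rose: go right to mint.
            mint is a leaf — visit mint.
      Visit elm.
      At elm: no right child.
    Visit rye.
    At rye: go right to fern.
      At fern: go left to teak.
        teak is a leaf — visit teak.
      Visit fern.
      At fern: no right child.
Visit tulip.
At tulip: go right to cedar.
  cedar is a leaf — visit cedar.
Full in-order sequence: iris, kale, poppy, bay, rose, mint, elm, rye, teak, fern, tulip, cedar.

6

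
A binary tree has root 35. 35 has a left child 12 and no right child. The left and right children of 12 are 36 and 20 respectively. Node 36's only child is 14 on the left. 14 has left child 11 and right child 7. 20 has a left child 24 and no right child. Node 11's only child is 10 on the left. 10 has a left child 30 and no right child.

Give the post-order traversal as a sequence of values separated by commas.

30, 10, 11, 7, 14, 36, 24, 20, 12, 35

Post-order visits the left subtree, then the right subtree, then the node.
At 35: go left to 12.
  At 12: go left to 36.
    At 36: go left to 14.
      At 14: go left to 11.
        At 11: go left to 10.
          At 10: go left to 30.
            30 is a leaf — visit 30.
          At 10: no right child.
          Visit 10.
        At 11: no right child.
        Visit 11.
      At 14: go right to 7.
        7 is a leaf — visit 7.
      Visit 14.
    At 36: no right child.
    Visit 36.
  At 12: go right to 20.
    At 20: go left to 24.
      24 is a leaf — visit 24.
    At 20: no right child.
    Visit 20.
  Visit 12.
At 35: no right child.
Visit 35.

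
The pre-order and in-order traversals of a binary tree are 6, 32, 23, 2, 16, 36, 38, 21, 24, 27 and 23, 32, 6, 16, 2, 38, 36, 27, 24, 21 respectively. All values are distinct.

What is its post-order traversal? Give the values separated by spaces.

The first element of pre-order is the root; it splits in-order into left and right subtrees.
Root 6: left subtree has 2 nodes {23, 32}, right has 7 {16, 2, 38, 36, 27, 24, 21}.
  Root 32: left subtree has 1 node {23}, right has 0 { }.
  Root 2: left subtree has 1 node {16}, right has 5 {38, 36, 27, 24, 21}.
    Root 36: left subtree has 1 node {38}, right has 3 {27, 24, 21}.
      Root 21: left subtree has 2 nodes {27, 24}, right has 0 { }.
        Root 24: left subtree has 1 node {27}, right has 0 { }.

23 32 16 38 27 24 21 36 2 6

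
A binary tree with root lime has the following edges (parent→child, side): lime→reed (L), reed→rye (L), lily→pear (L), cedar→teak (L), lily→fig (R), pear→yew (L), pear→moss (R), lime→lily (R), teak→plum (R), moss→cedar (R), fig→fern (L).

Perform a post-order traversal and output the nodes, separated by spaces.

Post-order visits the left subtree, then the right subtree, then the node.
At lime: go left to reed.
  At reed: go left to rye.
    rye is a leaf — visit rye.
  At reed: no right child.
  Visit reed.
At lime: go right to lily.
  At lily: go left to pear.
    At pear: go left to yew.
      yew is a leaf — visit yew.
    At pear: go right to moss.
      At moss: no left child.
      At moss: go right to cedar.
        At cedar: go left to teak.
          At teak: no left child.
          At teak: go right to plum.
            plum is a leaf — visit plum.
          Visit teak.
        At cedar: no right child.
        Visit cedar.
      Visit moss.
    Visit pear.
  At lily: go right to fig.
    At fig: go left to fern.
      fern is a leaf — visit fern.
    At fig: no right child.
    Visit fig.
  Visit lily.
Visit lime.

rye reed yew plum teak cedar moss pear fern fig lily lime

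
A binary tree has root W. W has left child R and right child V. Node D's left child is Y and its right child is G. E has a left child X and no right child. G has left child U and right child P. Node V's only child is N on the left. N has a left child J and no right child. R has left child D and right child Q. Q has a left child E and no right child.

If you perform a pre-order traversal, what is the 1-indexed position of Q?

8

Pre-order visits the node, then its left subtree, then its right subtree.
Visit W.
At W: go left to R.
  Visit R.
  At R: go left to D.
    Visit D.
    At D: go left to Y.
      Y is a leaf — visit Y.
    At D: go right to G.
      Visit G.
      At G: go left to U.
        U is a leaf — visit U.
      At G: go right to P.
        P is a leaf — visit P.
  At R: go right to Q.
    Visit Q.
    At Q: go left to E.
      Visit E.
      At E: go left to X.
        X is a leaf — visit X.
      At E: no right child.
    At Q: no right child.
At W: go right to V.
  Visit V.
  At V: go left to N.
    Visit N.
    At N: go left to J.
      J is a leaf — visit J.
    At N: no right child.
  At V: no right child.
Full pre-order sequence: W, R, D, Y, G, U, P, Q, E, X, V, N, J.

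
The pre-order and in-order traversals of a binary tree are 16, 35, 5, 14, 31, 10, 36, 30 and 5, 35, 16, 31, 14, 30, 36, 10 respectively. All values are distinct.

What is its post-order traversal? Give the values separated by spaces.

The first element of pre-order is the root; it splits in-order into left and right subtrees.
Root 16: left subtree has 2 nodes {5, 35}, right has 5 {31, 14, 30, 36, 10}.
  Root 35: left subtree has 1 node {5}, right has 0 { }.
  Root 14: left subtree has 1 node {31}, right has 3 {30, 36, 10}.
    Root 10: left subtree has 2 nodes {30, 36}, right has 0 { }.
      Root 36: left subtree has 1 node {30}, right has 0 { }.

5 35 31 30 36 10 14 16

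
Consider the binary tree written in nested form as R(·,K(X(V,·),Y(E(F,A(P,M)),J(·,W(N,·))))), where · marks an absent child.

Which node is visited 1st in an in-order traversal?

In-order visits the left subtree, then the node, then the right subtree.
At R: no left child.
Visit R.
At R: go right to K.
  At K: go left to X.
    At X: go left to V.
      V is a leaf — visit V.
    Visit X.
    At X: no right child.
  Visit K.
  At K: go right to Y.
    At Y: go left to E.
      At E: go left to F.
        F is a leaf — visit F.
      Visit E.
      At E: go right to A.
        At A: go left to P.
          P is a leaf — visit P.
        Visit A.
        At A: go right to M.
          M is a leaf — visit M.
    Visit Y.
    At Y: go right to J.
      At J: no left child.
      Visit J.
      At J: go right to W.
        At W: go left to N.
          N is a leaf — visit N.
        Visit W.
        At W: no right child.
Full in-order sequence: R, V, X, K, F, E, P, A, M, Y, J, N, W.

R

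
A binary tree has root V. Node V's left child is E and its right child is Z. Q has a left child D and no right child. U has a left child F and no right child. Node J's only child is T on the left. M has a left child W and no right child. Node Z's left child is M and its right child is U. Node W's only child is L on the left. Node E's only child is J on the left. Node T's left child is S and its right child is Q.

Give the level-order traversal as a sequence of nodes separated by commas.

Level-order visits nodes level by level from the root, left to right within each level.
Level 0: V
Level 1: E, Z
Level 2: J, M, U
Level 3: T, W, F
Level 4: S, Q, L
Level 5: D

V, E, Z, J, M, U, T, W, F, S, Q, L, D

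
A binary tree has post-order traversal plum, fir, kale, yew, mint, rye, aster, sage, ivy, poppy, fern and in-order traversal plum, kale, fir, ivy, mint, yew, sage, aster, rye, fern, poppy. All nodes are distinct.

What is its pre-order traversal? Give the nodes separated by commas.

The last element of post-order is the root; it splits in-order into left and right subtrees.
Root fern: left subtree has 9 nodes {plum, kale, fir, ivy, mint, yew, sage, aster, rye}, right has 1 {poppy}.
  Root ivy: left subtree has 3 nodes {plum, kale, fir}, right has 5 {mint, yew, sage, aster, rye}.
    Root kale: left subtree has 1 node {plum}, right has 1 {fir}.
    Root sage: left subtree has 2 nodes {mint, yew}, right has 2 {aster, rye}.
      Root mint: left subtree has 0 nodes { }, right has 1 {yew}.
      Root aster: left subtree has 0 nodes { }, right has 1 {rye}.

fern, ivy, kale, plum, fir, sage, mint, yew, aster, rye, poppy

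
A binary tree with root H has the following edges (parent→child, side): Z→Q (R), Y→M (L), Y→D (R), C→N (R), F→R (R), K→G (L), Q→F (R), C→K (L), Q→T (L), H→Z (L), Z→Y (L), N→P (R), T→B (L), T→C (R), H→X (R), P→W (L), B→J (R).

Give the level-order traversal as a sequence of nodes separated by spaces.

H Z X Y Q M D T F B C R J K N G P W

Level-order visits nodes level by level from the root, left to right within each level.
Level 0: H
Level 1: Z, X
Level 2: Y, Q
Level 3: M, D, T, F
Level 4: B, C, R
Level 5: J, K, N
Level 6: G, P
Level 7: W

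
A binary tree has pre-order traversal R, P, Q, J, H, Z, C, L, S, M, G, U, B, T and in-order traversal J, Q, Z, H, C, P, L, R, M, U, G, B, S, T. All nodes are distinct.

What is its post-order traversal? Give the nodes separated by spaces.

The first element of pre-order is the root; it splits in-order into left and right subtrees.
Root R: left subtree has 7 nodes {J, Q, Z, H, C, P, L}, right has 6 {M, U, G, B, S, T}.
  Root P: left subtree has 5 nodes {J, Q, Z, H, C}, right has 1 {L}.
    Root Q: left subtree has 1 node {J}, right has 3 {Z, H, C}.
      Root H: left subtree has 1 node {Z}, right has 1 {C}.
  Root S: left subtree has 4 nodes {M, U, G, B}, right has 1 {T}.
    Root M: left subtree has 0 nodes { }, right has 3 {U, G, B}.
      Root G: left subtree has 1 node {U}, right has 1 {B}.

J Z C H Q L P U B G M T S R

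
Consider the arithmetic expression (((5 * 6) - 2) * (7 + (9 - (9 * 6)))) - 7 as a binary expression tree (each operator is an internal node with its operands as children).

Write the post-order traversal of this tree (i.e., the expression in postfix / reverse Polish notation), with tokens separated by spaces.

Post-order on an expression tree gives postfix notation: for each operator, emit left operand, right operand, then the operator.

5 6 * 2 - 7 9 9 6 * - + * 7 -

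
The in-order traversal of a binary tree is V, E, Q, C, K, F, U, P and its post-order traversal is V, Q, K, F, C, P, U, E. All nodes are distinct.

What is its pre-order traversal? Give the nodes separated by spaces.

The last element of post-order is the root; it splits in-order into left and right subtrees.
Root E: left subtree has 1 node {V}, right has 6 {Q, C, K, F, U, P}.
  Root U: left subtree has 4 nodes {Q, C, K, F}, right has 1 {P}.
    Root C: left subtree has 1 node {Q}, right has 2 {K, F}.
      Root F: left subtree has 1 node {K}, right has 0 { }.

E V U C Q F K P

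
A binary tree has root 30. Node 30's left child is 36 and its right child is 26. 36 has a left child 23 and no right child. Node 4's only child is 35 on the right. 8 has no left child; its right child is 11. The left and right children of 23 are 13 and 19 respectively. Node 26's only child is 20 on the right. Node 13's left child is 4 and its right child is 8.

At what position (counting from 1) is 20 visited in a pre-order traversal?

Pre-order visits the node, then its left subtree, then its right subtree.
Visit 30.
At 30: go left to 36.
  Visit 36.
  At 36: go left to 23.
    Visit 23.
    At 23: go left to 13.
      Visit 13.
      At 13: go left to 4.
        Visit 4.
        At 4: no left child.
        At 4: go right to 35.
          35 is a leaf — visit 35.
      At 13: go right to 8.
        Visit 8.
        At 8: no left child.
        At 8: go right to 11.
          11 is a leaf — visit 11.
    At 23: go right to 19.
      19 is a leaf — visit 19.
  At 36: no right child.
At 30: go right to 26.
  Visit 26.
  At 26: no left child.
  At 26: go right to 20.
    20 is a leaf — visit 20.
Full pre-order sequence: 30, 36, 23, 13, 4, 35, 8, 11, 19, 26, 20.

11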